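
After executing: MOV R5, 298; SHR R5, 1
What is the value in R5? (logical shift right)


Register state trace:
  MOV R5, 298  → R5 = 298
  SHR R5, 1  → R5 = 298 >> 1 = 298 // 2^1 = 149
Final: R5 = 149

149


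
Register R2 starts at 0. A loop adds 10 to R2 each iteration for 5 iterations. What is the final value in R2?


Starting value: R2 = 0
  Iter 1: R2 = 0 + 10 = 10
  Iter 2: R2 = 10 + 10 = 20
  Iter 3: R2 = 20 + 10 = 30
  Iter 4: R2 = 30 + 10 = 40
  Iter 5: R2 = 40 + 10 = 50
Final: R2 = 50

50


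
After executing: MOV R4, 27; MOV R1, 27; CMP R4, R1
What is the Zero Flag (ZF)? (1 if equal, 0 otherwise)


Register state trace:
  MOV R4, 27  → R4 = 27
  MOV R1, 27  → R1 = 27
  CMP R4, R1  → computes 27 - 27 = 0
  Result is zero, so values are equal
ZF = 1

1


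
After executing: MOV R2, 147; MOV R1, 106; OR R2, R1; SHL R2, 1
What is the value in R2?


Register state trace:
  MOV R2, 147  → R2 = 147 (0b10010011)
  MOV R1, 106  → R1 = 106 (0b01101010)
  OR R2, R1  → R2 = 147 OR 106 = 251 (0b11111011)
  SHL R2, 1  → R2 = 251 << 1 = 502
Final: R2 = 502

502


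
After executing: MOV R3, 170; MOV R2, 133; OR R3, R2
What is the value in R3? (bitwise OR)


Register state trace:
  MOV R3, 170  → R3 = 170 (0b10101010)
  MOV R2, 133  → R2 = 133 (0b10000101)
  OR R3, R2   → R3 = 170 OR 133 = 175 (0b10101111)
Final: R3 = 175

175


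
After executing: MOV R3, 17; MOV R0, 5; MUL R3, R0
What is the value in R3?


Register state trace:
  MOV R3, 17  → R3 = 17
  MOV R0, 5  → R0 = 5
  MUL R3, R0  → R3 = 17 * 5 = 85
Final: R3 = 85

85


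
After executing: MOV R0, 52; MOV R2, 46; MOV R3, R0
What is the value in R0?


Register state trace:
  MOV R0, 52  → R0 = 52
  MOV R2, 46  → R2 = 46
  MOV R3, R0  → R3 = 52
Final: R0 = 52

52


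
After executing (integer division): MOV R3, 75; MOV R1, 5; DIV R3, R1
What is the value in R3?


Register state trace:
  MOV R3, 75  → R3 = 75
  MOV R1, 5  → R1 = 5
  DIV R3, R1  → R3 = 75 // 5 = 15
Final: R3 = 15

15


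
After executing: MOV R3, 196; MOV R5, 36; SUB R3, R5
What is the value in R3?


Register state trace:
  MOV R3, 196  → R3 = 196
  MOV R5, 36  → R5 = 36
  SUB R3, R5  → R3 = 196 - 36 = 160
Final: R3 = 160

160


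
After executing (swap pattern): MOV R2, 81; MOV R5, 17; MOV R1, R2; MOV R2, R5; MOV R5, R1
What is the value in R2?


Register state trace (swap pattern):
  MOV R2, 81  → R2 = 81
  MOV R5, 17  → R5 = 17
  MOV R1, R2  → R1 = 81  (save R2)
  MOV R2, R5  → R2 = 17  (R2 gets R5's value)
  MOV R5, R1  → R5 = 81  (R5 gets saved value)
Final: R2 = 17

17


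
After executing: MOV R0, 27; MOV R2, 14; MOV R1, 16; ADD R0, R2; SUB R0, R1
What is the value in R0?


Register state trace:
  MOV R0, 27  → R0 = 27
  MOV R2, 14  → R2 = 14
  MOV R1, 16  → R1 = 16
  ADD R0, R2  → R0 = 27 + 14 = 41
  SUB R0, R1  → R0 = 41 - 16 = 25
Final: R0 = 25

25


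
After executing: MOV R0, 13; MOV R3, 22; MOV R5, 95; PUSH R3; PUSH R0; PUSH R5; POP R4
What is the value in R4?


Stack trace (top is rightmost):
  MOV R0, 13  → R0 = 13
  MOV R3, 22  → R3 = 22
  MOV R5, 95  → R5 = 95
  PUSH R3  → stack: [22]
  PUSH R0  → stack: [22, 13]
  PUSH R5  → stack: [22, 13, 95]
  POP R4  → R4 = 95, stack: [22, 13]
Final: R4 = 95

95


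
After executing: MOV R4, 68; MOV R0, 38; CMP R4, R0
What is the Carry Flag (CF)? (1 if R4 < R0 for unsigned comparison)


Register state trace:
  MOV R4, 68  → R4 = 68
  MOV R0, 38  → R0 = 38
  CMP R4, R0  → unsigned 68 - 38: no borrow
  68 >= 38, so CF = 0
CF = 0

0


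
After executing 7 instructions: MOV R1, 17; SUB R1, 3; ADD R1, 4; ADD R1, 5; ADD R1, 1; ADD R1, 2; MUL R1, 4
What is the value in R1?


Register state trace:
  MOV R1, 17  → R1 = 17
  SUB R1, 3  → R1 = 17 - 3 = 14
  ADD R1, 4  → R1 = 14 + 4 = 18
  ADD R1, 5  → R1 = 18 + 5 = 23
  ADD R1, 1  → R1 = 23 + 1 = 24
  ADD R1, 2  → R1 = 24 + 2 = 26
  MUL R1, 4  → R1 = 26 * 4 = 104
Final: R1 = 104

104


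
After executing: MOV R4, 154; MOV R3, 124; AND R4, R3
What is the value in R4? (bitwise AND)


Register state trace:
  MOV R4, 154  → R4 = 154 (0b10011010)
  MOV R3, 124  → R3 = 124 (0b01111100)
  AND R4, R3  → R4 = 154 AND 124 = 24 (0b00011000)
Final: R4 = 24

24


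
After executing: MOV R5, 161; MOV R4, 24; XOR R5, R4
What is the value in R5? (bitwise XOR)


Register state trace:
  MOV R5, 161  → R5 = 161 (0b10100001)
  MOV R4, 24  → R4 = 24 (0b00011000)
  XOR R5, R4  → R5 = 161 XOR 24 = 185 (0b10111001)
Final: R5 = 185

185


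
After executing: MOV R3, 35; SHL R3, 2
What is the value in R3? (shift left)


Register state trace:
  MOV R3, 35  → R3 = 35
  SHL R3, 2  → R3 = 35 << 2 = 35 * 2^2 = 140
Final: R3 = 140

140


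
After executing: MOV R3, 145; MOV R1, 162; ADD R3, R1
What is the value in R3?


Register state trace:
  MOV R3, 145  → R3 = 145
  MOV R1, 162  → R1 = 162
  ADD R3, R1  → R3 = 145 + 162 = 307
Final: R3 = 307

307


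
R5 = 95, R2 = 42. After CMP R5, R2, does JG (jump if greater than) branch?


Trace:
  R5 = 95, R2 = 42
  CMP R5, R2  → compares 95 vs 42
  JG checks: is 95 greater than 42?
  95 > 42, so condition is true
Branch taken: Yes

Yes


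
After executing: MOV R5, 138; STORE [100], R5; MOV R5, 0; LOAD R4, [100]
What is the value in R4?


Register and memory trace:
  MOV R5, 138  → R5 = 138
  STORE [100], R5  → mem[100] = 138
  MOV R5, 0  → R5 = 0
  LOAD R4, [100]  → R4 = mem[100] = 138
Final: R4 = 138

138


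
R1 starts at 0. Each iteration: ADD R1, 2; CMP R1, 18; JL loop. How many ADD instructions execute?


Loop trace (R1 starts at 0, target 18, step 2):
  ADD #1: R1 = 0 + 2 = 2  → 2 < 18, loop
  ADD #2: R1 = 2 + 2 = 4  → 4 < 18, loop
  ADD #3: R1 = 4 + 2 = 6  → 6 < 18, loop
  ADD #4: R1 = 6 + 2 = 8  → 8 < 18, loop
  ADD #5: R1 = 8 + 2 = 10  → 10 < 18, loop
  ADD #6: R1 = 10 + 2 = 12  → 12 < 18, loop
  ADD #7: R1 = 12 + 2 = 14  → 14 < 18, loop
  ADD #8: R1 = 14 + 2 = 16  → 16 < 18, loop
  ADD #9: R1 = 16 + 2 = 18  → 18 >= 18, exit
Total ADD instructions: 9

9


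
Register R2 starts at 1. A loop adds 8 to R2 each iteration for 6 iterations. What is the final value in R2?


Starting value: R2 = 1
  Iter 1: R2 = 1 + 8 = 9
  Iter 2: R2 = 9 + 8 = 17
  Iter 3: R2 = 17 + 8 = 25
  Iter 4: R2 = 25 + 8 = 33
  Iter 5: R2 = 33 + 8 = 41
  Iter 6: R2 = 41 + 8 = 49
Final: R2 = 49

49


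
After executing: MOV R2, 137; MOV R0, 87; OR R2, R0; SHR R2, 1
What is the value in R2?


Register state trace:
  MOV R2, 137  → R2 = 137 (0b10001001)
  MOV R0, 87  → R0 = 87 (0b01010111)
  OR R2, R0  → R2 = 137 OR 87 = 223 (0b11011111)
  SHR R2, 1  → R2 = 223 >> 1 = 111
Final: R2 = 111

111


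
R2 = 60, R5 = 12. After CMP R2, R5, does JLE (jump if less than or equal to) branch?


Trace:
  R2 = 60, R5 = 12
  CMP R2, R5  → compares 60 vs 12
  JLE checks: is 60 less than or equal to 12?
  60 > 12, so condition is false
Branch taken: No

No


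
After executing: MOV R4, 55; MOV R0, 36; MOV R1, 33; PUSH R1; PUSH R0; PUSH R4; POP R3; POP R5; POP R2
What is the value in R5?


Stack trace (top is rightmost):
  MOV R4, 55  → R4 = 55
  MOV R0, 36  → R0 = 36
  MOV R1, 33  → R1 = 33
  PUSH R1  → stack: [33]
  PUSH R0  → stack: [33, 36]
  PUSH R4  → stack: [33, 36, 55]
  POP R3  → R3 = 55, stack: [33, 36]
  POP R5  → R5 = 36, stack: [33]
  POP R2  → R2 = 33, stack: []
Final: R5 = 36

36


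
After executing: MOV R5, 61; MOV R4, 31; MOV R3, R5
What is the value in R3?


Register state trace:
  MOV R5, 61  → R5 = 61
  MOV R4, 31  → R4 = 31
  MOV R3, R5  → R3 = 61
Final: R3 = 61

61


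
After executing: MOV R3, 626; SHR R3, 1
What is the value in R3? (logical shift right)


Register state trace:
  MOV R3, 626  → R3 = 626
  SHR R3, 1  → R3 = 626 >> 1 = 626 // 2^1 = 313
Final: R3 = 313

313


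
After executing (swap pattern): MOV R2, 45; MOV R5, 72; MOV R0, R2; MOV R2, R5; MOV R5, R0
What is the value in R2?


Register state trace (swap pattern):
  MOV R2, 45  → R2 = 45
  MOV R5, 72  → R5 = 72
  MOV R0, R2  → R0 = 45  (save R2)
  MOV R2, R5  → R2 = 72  (R2 gets R5's value)
  MOV R5, R0  → R5 = 45  (R5 gets saved value)
Final: R2 = 72

72


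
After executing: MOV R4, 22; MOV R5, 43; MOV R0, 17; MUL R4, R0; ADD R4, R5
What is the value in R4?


Register state trace:
  MOV R4, 22  → R4 = 22
  MOV R5, 43  → R5 = 43
  MOV R0, 17  → R0 = 17
  MUL R4, R0  → R4 = 22 * 17 = 374
  ADD R4, R5  → R4 = 374 + 43 = 417
Final: R4 = 417

417


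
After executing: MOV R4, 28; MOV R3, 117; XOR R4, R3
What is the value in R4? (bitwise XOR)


Register state trace:
  MOV R4, 28  → R4 = 28 (0b00011100)
  MOV R3, 117  → R3 = 117 (0b01110101)
  XOR R4, R3  → R4 = 28 XOR 117 = 105 (0b01101001)
Final: R4 = 105

105


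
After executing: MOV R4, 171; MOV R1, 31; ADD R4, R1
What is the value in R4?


Register state trace:
  MOV R4, 171  → R4 = 171
  MOV R1, 31  → R1 = 31
  ADD R4, R1  → R4 = 171 + 31 = 202
Final: R4 = 202

202


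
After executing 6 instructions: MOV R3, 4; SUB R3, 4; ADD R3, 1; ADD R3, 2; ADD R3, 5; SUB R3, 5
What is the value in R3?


Register state trace:
  MOV R3, 4  → R3 = 4
  SUB R3, 4  → R3 = 4 - 4 = 0
  ADD R3, 1  → R3 = 0 + 1 = 1
  ADD R3, 2  → R3 = 1 + 2 = 3
  ADD R3, 5  → R3 = 3 + 5 = 8
  SUB R3, 5  → R3 = 8 - 5 = 3
Final: R3 = 3

3


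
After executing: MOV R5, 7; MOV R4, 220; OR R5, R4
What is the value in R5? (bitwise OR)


Register state trace:
  MOV R5, 7  → R5 = 7 (0b00000111)
  MOV R4, 220  → R4 = 220 (0b11011100)
  OR R5, R4   → R5 = 7 OR 220 = 223 (0b11011111)
Final: R5 = 223

223


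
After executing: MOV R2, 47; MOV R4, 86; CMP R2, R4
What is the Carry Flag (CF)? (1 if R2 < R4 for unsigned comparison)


Register state trace:
  MOV R2, 47  → R2 = 47
  MOV R4, 86  → R4 = 86
  CMP R2, R4  → unsigned 47 - 86: borrow occurs
  47 < 86, so CF = 1
CF = 1

1


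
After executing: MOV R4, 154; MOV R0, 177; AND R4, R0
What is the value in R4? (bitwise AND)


Register state trace:
  MOV R4, 154  → R4 = 154 (0b10011010)
  MOV R0, 177  → R0 = 177 (0b10110001)
  AND R4, R0  → R4 = 154 AND 177 = 144 (0b10010000)
Final: R4 = 144

144


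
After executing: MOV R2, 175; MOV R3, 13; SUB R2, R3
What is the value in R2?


Register state trace:
  MOV R2, 175  → R2 = 175
  MOV R3, 13  → R3 = 13
  SUB R2, R3  → R2 = 175 - 13 = 162
Final: R2 = 162

162


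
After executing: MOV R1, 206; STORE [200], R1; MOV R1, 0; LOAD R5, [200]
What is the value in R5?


Register and memory trace:
  MOV R1, 206  → R1 = 206
  STORE [200], R1  → mem[200] = 206
  MOV R1, 0  → R1 = 0
  LOAD R5, [200]  → R5 = mem[200] = 206
Final: R5 = 206

206


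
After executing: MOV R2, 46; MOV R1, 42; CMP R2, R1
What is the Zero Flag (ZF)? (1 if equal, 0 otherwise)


Register state trace:
  MOV R2, 46  → R2 = 46
  MOV R1, 42  → R1 = 42
  CMP R2, R1  → computes 46 - 42 = 4
  Result is nonzero, so values are not equal
ZF = 0

0


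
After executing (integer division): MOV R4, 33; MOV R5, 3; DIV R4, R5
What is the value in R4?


Register state trace:
  MOV R4, 33  → R4 = 33
  MOV R5, 3  → R5 = 3
  DIV R4, R5  → R4 = 33 // 3 = 11
Final: R4 = 11

11


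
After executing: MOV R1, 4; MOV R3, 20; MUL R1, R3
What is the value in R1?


Register state trace:
  MOV R1, 4  → R1 = 4
  MOV R3, 20  → R3 = 20
  MUL R1, R3  → R1 = 4 * 20 = 80
Final: R1 = 80

80


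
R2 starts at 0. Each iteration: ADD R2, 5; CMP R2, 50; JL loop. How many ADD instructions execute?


Loop trace (R2 starts at 0, target 50, step 5):
  ADD #1: R2 = 0 + 5 = 5  → 5 < 50, loop
  ADD #2: R2 = 5 + 5 = 10  → 10 < 50, loop
  ADD #3: R2 = 10 + 5 = 15  → 15 < 50, loop
  ADD #4: R2 = 15 + 5 = 20  → 20 < 50, loop
  ADD #5: R2 = 20 + 5 = 25  → 25 < 50, loop
  ADD #6: R2 = 25 + 5 = 30  → 30 < 50, loop
  ADD #7: R2 = 30 + 5 = 35  → 35 < 50, loop
  ADD #8: R2 = 35 + 5 = 40  → 40 < 50, loop
  ADD #9: R2 = 40 + 5 = 45  → 45 < 50, loop
  ADD #10: R2 = 45 + 5 = 50  → 50 >= 50, exit
Total ADD instructions: 10

10


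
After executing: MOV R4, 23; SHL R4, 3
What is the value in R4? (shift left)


Register state trace:
  MOV R4, 23  → R4 = 23
  SHL R4, 3  → R4 = 23 << 3 = 23 * 2^3 = 184
Final: R4 = 184

184


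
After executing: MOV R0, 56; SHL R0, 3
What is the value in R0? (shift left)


Register state trace:
  MOV R0, 56  → R0 = 56
  SHL R0, 3  → R0 = 56 << 3 = 56 * 2^3 = 448
Final: R0 = 448

448


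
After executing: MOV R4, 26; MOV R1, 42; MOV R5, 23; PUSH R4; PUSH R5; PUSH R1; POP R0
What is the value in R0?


Stack trace (top is rightmost):
  MOV R4, 26  → R4 = 26
  MOV R1, 42  → R1 = 42
  MOV R5, 23  → R5 = 23
  PUSH R4  → stack: [26]
  PUSH R5  → stack: [26, 23]
  PUSH R1  → stack: [26, 23, 42]
  POP R0  → R0 = 42, stack: [26, 23]
Final: R0 = 42

42


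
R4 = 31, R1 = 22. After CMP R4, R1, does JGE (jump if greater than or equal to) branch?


Trace:
  R4 = 31, R1 = 22
  CMP R4, R1  → compares 31 vs 22
  JGE checks: is 31 greater than or equal to 22?
  31 > 22, so condition is true
Branch taken: Yes

Yes


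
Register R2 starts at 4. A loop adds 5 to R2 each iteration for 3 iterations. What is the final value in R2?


Starting value: R2 = 4
  Iter 1: R2 = 4 + 5 = 9
  Iter 2: R2 = 9 + 5 = 14
  Iter 3: R2 = 14 + 5 = 19
Final: R2 = 19

19


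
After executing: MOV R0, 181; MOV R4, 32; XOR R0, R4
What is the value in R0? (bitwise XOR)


Register state trace:
  MOV R0, 181  → R0 = 181 (0b10110101)
  MOV R4, 32  → R4 = 32 (0b00100000)
  XOR R0, R4  → R0 = 181 XOR 32 = 149 (0b10010101)
Final: R0 = 149

149


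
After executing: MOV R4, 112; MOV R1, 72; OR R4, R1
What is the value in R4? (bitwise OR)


Register state trace:
  MOV R4, 112  → R4 = 112 (0b01110000)
  MOV R1, 72  → R1 = 72 (0b01001000)
  OR R4, R1   → R4 = 112 OR 72 = 120 (0b01111000)
Final: R4 = 120

120


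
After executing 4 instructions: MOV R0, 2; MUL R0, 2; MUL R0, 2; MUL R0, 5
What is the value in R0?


Register state trace:
  MOV R0, 2  → R0 = 2
  MUL R0, 2  → R0 = 2 * 2 = 4
  MUL R0, 2  → R0 = 4 * 2 = 8
  MUL R0, 5  → R0 = 8 * 5 = 40
Final: R0 = 40

40


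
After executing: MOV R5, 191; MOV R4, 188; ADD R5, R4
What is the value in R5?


Register state trace:
  MOV R5, 191  → R5 = 191
  MOV R4, 188  → R4 = 188
  ADD R5, R4  → R5 = 191 + 188 = 379
Final: R5 = 379

379


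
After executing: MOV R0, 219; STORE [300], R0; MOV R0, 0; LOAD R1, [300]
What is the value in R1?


Register and memory trace:
  MOV R0, 219  → R0 = 219
  STORE [300], R0  → mem[300] = 219
  MOV R0, 0  → R0 = 0
  LOAD R1, [300]  → R1 = mem[300] = 219
Final: R1 = 219

219


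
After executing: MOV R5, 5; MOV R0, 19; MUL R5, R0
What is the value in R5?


Register state trace:
  MOV R5, 5  → R5 = 5
  MOV R0, 19  → R0 = 19
  MUL R5, R0  → R5 = 5 * 19 = 95
Final: R5 = 95

95


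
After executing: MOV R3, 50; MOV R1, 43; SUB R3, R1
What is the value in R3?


Register state trace:
  MOV R3, 50  → R3 = 50
  MOV R1, 43  → R1 = 43
  SUB R3, R1  → R3 = 50 - 43 = 7
Final: R3 = 7

7


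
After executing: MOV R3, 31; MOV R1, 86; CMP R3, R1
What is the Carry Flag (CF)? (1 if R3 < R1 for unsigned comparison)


Register state trace:
  MOV R3, 31  → R3 = 31
  MOV R1, 86  → R1 = 86
  CMP R3, R1  → unsigned 31 - 86: borrow occurs
  31 < 86, so CF = 1
CF = 1

1


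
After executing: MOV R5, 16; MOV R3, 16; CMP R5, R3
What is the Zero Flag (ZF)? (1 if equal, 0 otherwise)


Register state trace:
  MOV R5, 16  → R5 = 16
  MOV R3, 16  → R3 = 16
  CMP R5, R3  → computes 16 - 16 = 0
  Result is zero, so values are equal
ZF = 1

1


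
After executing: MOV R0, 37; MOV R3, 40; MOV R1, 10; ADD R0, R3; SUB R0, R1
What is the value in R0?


Register state trace:
  MOV R0, 37  → R0 = 37
  MOV R3, 40  → R3 = 40
  MOV R1, 10  → R1 = 10
  ADD R0, R3  → R0 = 37 + 40 = 77
  SUB R0, R1  → R0 = 77 - 10 = 67
Final: R0 = 67

67


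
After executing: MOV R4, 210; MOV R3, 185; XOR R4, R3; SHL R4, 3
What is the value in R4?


Register state trace:
  MOV R4, 210  → R4 = 210 (0b11010010)
  MOV R3, 185  → R3 = 185 (0b10111001)
  XOR R4, R3  → R4 = 210 XOR 185 = 107 (0b01101011)
  SHL R4, 3  → R4 = 107 << 3 = 856
Final: R4 = 856

856


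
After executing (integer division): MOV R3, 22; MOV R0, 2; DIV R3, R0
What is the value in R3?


Register state trace:
  MOV R3, 22  → R3 = 22
  MOV R0, 2  → R0 = 2
  DIV R3, R0  → R3 = 22 // 2 = 11
Final: R3 = 11

11


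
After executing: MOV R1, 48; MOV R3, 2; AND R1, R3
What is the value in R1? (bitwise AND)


Register state trace:
  MOV R1, 48  → R1 = 48 (0b00110000)
  MOV R3, 2  → R3 = 2 (0b00000010)
  AND R1, R3  → R1 = 48 AND 2 = 0 (0b00000000)
Final: R1 = 0

0


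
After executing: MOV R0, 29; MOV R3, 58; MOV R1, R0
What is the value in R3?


Register state trace:
  MOV R0, 29  → R0 = 29
  MOV R3, 58  → R3 = 58
  MOV R1, R0  → R1 = 29
Final: R3 = 58

58


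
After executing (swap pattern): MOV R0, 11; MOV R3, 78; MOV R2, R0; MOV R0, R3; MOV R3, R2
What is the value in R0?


Register state trace (swap pattern):
  MOV R0, 11  → R0 = 11
  MOV R3, 78  → R3 = 78
  MOV R2, R0  → R2 = 11  (save R0)
  MOV R0, R3  → R0 = 78  (R0 gets R3's value)
  MOV R3, R2  → R3 = 11  (R3 gets saved value)
Final: R0 = 78

78


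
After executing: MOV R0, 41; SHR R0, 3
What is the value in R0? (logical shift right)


Register state trace:
  MOV R0, 41  → R0 = 41
  SHR R0, 3  → R0 = 41 >> 3 = 41 // 2^3 = 5
Final: R0 = 5

5


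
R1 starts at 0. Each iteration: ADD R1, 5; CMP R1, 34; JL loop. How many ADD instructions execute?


Loop trace (R1 starts at 0, target 34, step 5):
  ADD #1: R1 = 0 + 5 = 5  → 5 < 34, loop
  ADD #2: R1 = 5 + 5 = 10  → 10 < 34, loop
  ADD #3: R1 = 10 + 5 = 15  → 15 < 34, loop
  ADD #4: R1 = 15 + 5 = 20  → 20 < 34, loop
  ADD #5: R1 = 20 + 5 = 25  → 25 < 34, loop
  ADD #6: R1 = 25 + 5 = 30  → 30 < 34, loop
  ADD #7: R1 = 30 + 5 = 35  → 35 >= 34, exit
Total ADD instructions: 7

7


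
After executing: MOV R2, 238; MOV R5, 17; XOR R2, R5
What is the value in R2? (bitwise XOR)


Register state trace:
  MOV R2, 238  → R2 = 238 (0b11101110)
  MOV R5, 17  → R5 = 17 (0b00010001)
  XOR R2, R5  → R2 = 238 XOR 17 = 255 (0b11111111)
Final: R2 = 255

255


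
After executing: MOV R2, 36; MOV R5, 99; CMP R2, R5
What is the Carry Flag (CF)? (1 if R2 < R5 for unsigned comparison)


Register state trace:
  MOV R2, 36  → R2 = 36
  MOV R5, 99  → R5 = 99
  CMP R2, R5  → unsigned 36 - 99: borrow occurs
  36 < 99, so CF = 1
CF = 1

1


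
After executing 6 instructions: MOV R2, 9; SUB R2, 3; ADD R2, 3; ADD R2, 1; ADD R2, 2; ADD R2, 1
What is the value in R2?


Register state trace:
  MOV R2, 9  → R2 = 9
  SUB R2, 3  → R2 = 9 - 3 = 6
  ADD R2, 3  → R2 = 6 + 3 = 9
  ADD R2, 1  → R2 = 9 + 1 = 10
  ADD R2, 2  → R2 = 10 + 2 = 12
  ADD R2, 1  → R2 = 12 + 1 = 13
Final: R2 = 13

13


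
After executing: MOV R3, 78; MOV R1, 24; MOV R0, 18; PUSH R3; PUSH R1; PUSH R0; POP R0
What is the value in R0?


Stack trace (top is rightmost):
  MOV R3, 78  → R3 = 78
  MOV R1, 24  → R1 = 24
  MOV R0, 18  → R0 = 18
  PUSH R3  → stack: [78]
  PUSH R1  → stack: [78, 24]
  PUSH R0  → stack: [78, 24, 18]
  POP R0  → R0 = 18, stack: [78, 24]
Final: R0 = 18

18


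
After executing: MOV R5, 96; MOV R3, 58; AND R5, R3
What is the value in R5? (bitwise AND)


Register state trace:
  MOV R5, 96  → R5 = 96 (0b01100000)
  MOV R3, 58  → R3 = 58 (0b00111010)
  AND R5, R3  → R5 = 96 AND 58 = 32 (0b00100000)
Final: R5 = 32

32


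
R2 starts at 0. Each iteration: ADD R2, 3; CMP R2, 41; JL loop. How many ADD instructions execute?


Loop trace (R2 starts at 0, target 41, step 3):
  ADD #1: R2 = 0 + 3 = 3  → 3 < 41, loop
  ADD #2: R2 = 3 + 3 = 6  → 6 < 41, loop
  ADD #3: R2 = 6 + 3 = 9  → 9 < 41, loop
  ADD #4: R2 = 9 + 3 = 12  → 12 < 41, loop
  ADD #5: R2 = 12 + 3 = 15  → 15 < 41, loop
  ADD #6: R2 = 15 + 3 = 18  → 18 < 41, loop
  ADD #7: R2 = 18 + 3 = 21  → 21 < 41, loop
  ADD #8: R2 = 21 + 3 = 24  → 24 < 41, loop
  ADD #9: R2 = 24 + 3 = 27  → 27 < 41, loop
  ADD #10: R2 = 27 + 3 = 30  → 30 < 41, loop
  ADD #11: R2 = 30 + 3 = 33  → 33 < 41, loop
  ADD #12: R2 = 33 + 3 = 36  → 36 < 41, loop
  ADD #13: R2 = 36 + 3 = 39  → 39 < 41, loop
  ADD #14: R2 = 39 + 3 = 42  → 42 >= 41, exit
Total ADD instructions: 14

14


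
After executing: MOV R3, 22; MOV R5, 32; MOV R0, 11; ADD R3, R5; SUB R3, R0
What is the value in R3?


Register state trace:
  MOV R3, 22  → R3 = 22
  MOV R5, 32  → R5 = 32
  MOV R0, 11  → R0 = 11
  ADD R3, R5  → R3 = 22 + 32 = 54
  SUB R3, R0  → R3 = 54 - 11 = 43
Final: R3 = 43

43


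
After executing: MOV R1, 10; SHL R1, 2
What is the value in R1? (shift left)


Register state trace:
  MOV R1, 10  → R1 = 10
  SHL R1, 2  → R1 = 10 << 2 = 10 * 2^2 = 40
Final: R1 = 40

40


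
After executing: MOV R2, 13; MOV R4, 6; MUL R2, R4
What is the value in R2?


Register state trace:
  MOV R2, 13  → R2 = 13
  MOV R4, 6  → R4 = 6
  MUL R2, R4  → R2 = 13 * 6 = 78
Final: R2 = 78

78


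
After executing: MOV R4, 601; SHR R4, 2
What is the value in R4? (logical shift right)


Register state trace:
  MOV R4, 601  → R4 = 601
  SHR R4, 2  → R4 = 601 >> 2 = 601 // 2^2 = 150
Final: R4 = 150

150


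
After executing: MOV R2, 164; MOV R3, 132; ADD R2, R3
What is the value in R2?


Register state trace:
  MOV R2, 164  → R2 = 164
  MOV R3, 132  → R3 = 132
  ADD R2, R3  → R2 = 164 + 132 = 296
Final: R2 = 296

296


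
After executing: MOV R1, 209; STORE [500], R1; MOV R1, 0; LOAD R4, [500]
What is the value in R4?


Register and memory trace:
  MOV R1, 209  → R1 = 209
  STORE [500], R1  → mem[500] = 209
  MOV R1, 0  → R1 = 0
  LOAD R4, [500]  → R4 = mem[500] = 209
Final: R4 = 209

209


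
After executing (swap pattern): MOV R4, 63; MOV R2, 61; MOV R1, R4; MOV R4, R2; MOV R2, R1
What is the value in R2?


Register state trace (swap pattern):
  MOV R4, 63  → R4 = 63
  MOV R2, 61  → R2 = 61
  MOV R1, R4  → R1 = 63  (save R4)
  MOV R4, R2  → R4 = 61  (R4 gets R2's value)
  MOV R2, R1  → R2 = 63  (R2 gets saved value)
Final: R2 = 63

63


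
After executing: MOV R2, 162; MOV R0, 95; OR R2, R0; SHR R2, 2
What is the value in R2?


Register state trace:
  MOV R2, 162  → R2 = 162 (0b10100010)
  MOV R0, 95  → R0 = 95 (0b01011111)
  OR R2, R0  → R2 = 162 OR 95 = 255 (0b11111111)
  SHR R2, 2  → R2 = 255 >> 2 = 63
Final: R2 = 63

63


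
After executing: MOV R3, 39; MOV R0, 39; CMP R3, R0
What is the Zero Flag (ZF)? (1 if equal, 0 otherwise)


Register state trace:
  MOV R3, 39  → R3 = 39
  MOV R0, 39  → R0 = 39
  CMP R3, R0  → computes 39 - 39 = 0
  Result is zero, so values are equal
ZF = 1

1


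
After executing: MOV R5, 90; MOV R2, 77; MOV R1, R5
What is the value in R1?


Register state trace:
  MOV R5, 90  → R5 = 90
  MOV R2, 77  → R2 = 77
  MOV R1, R5  → R1 = 90
Final: R1 = 90

90


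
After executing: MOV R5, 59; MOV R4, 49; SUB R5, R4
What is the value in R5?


Register state trace:
  MOV R5, 59  → R5 = 59
  MOV R4, 49  → R4 = 49
  SUB R5, R4  → R5 = 59 - 49 = 10
Final: R5 = 10

10


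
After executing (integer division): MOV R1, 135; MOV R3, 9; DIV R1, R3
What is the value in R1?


Register state trace:
  MOV R1, 135  → R1 = 135
  MOV R3, 9  → R3 = 9
  DIV R1, R3  → R1 = 135 // 9 = 15
Final: R1 = 15

15


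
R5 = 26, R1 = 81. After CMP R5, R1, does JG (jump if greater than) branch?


Trace:
  R5 = 26, R1 = 81
  CMP R5, R1  → compares 26 vs 81
  JG checks: is 26 greater than 81?
  26 < 81, so condition is false
Branch taken: No

No


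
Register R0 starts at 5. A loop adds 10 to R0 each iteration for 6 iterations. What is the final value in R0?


Starting value: R0 = 5
  Iter 1: R0 = 5 + 10 = 15
  Iter 2: R0 = 15 + 10 = 25
  Iter 3: R0 = 25 + 10 = 35
  Iter 4: R0 = 35 + 10 = 45
  Iter 5: R0 = 45 + 10 = 55
  Iter 6: R0 = 55 + 10 = 65
Final: R0 = 65

65


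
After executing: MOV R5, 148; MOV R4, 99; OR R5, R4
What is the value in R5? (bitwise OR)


Register state trace:
  MOV R5, 148  → R5 = 148 (0b10010100)
  MOV R4, 99  → R4 = 99 (0b01100011)
  OR R5, R4   → R5 = 148 OR 99 = 247 (0b11110111)
Final: R5 = 247

247


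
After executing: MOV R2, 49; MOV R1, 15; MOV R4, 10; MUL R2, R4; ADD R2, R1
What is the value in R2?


Register state trace:
  MOV R2, 49  → R2 = 49
  MOV R1, 15  → R1 = 15
  MOV R4, 10  → R4 = 10
  MUL R2, R4  → R2 = 49 * 10 = 490
  ADD R2, R1  → R2 = 490 + 15 = 505
Final: R2 = 505

505


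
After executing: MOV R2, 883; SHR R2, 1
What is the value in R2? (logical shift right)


Register state trace:
  MOV R2, 883  → R2 = 883
  SHR R2, 1  → R2 = 883 >> 1 = 883 // 2^1 = 441
Final: R2 = 441

441


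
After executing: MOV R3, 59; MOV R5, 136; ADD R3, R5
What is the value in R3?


Register state trace:
  MOV R3, 59  → R3 = 59
  MOV R5, 136  → R5 = 136
  ADD R3, R5  → R3 = 59 + 136 = 195
Final: R3 = 195

195


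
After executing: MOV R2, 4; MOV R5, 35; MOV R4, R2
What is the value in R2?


Register state trace:
  MOV R2, 4  → R2 = 4
  MOV R5, 35  → R5 = 35
  MOV R4, R2  → R4 = 4
Final: R2 = 4

4


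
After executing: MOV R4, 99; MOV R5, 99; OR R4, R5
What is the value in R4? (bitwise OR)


Register state trace:
  MOV R4, 99  → R4 = 99 (0b01100011)
  MOV R5, 99  → R5 = 99 (0b01100011)
  OR R4, R5   → R4 = 99 OR 99 = 99 (0b01100011)
Final: R4 = 99

99


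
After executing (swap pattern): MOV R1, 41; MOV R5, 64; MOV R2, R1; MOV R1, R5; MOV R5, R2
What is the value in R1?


Register state trace (swap pattern):
  MOV R1, 41  → R1 = 41
  MOV R5, 64  → R5 = 64
  MOV R2, R1  → R2 = 41  (save R1)
  MOV R1, R5  → R1 = 64  (R1 gets R5's value)
  MOV R5, R2  → R5 = 41  (R5 gets saved value)
Final: R1 = 64

64


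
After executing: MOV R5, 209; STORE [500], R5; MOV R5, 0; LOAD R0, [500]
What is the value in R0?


Register and memory trace:
  MOV R5, 209  → R5 = 209
  STORE [500], R5  → mem[500] = 209
  MOV R5, 0  → R5 = 0
  LOAD R0, [500]  → R0 = mem[500] = 209
Final: R0 = 209

209


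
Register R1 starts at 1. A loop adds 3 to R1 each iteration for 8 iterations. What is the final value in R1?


Starting value: R1 = 1
  Iter 1: R1 = 1 + 3 = 4
  Iter 2: R1 = 4 + 3 = 7
  Iter 3: R1 = 7 + 3 = 10
  Iter 4: R1 = 10 + 3 = 13
  Iter 5: R1 = 13 + 3 = 16
  Iter 6: R1 = 16 + 3 = 19
  Iter 7: R1 = 19 + 3 = 22
  Iter 8: R1 = 22 + 3 = 25
Final: R1 = 25

25


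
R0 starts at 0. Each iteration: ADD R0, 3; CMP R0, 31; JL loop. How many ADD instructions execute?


Loop trace (R0 starts at 0, target 31, step 3):
  ADD #1: R0 = 0 + 3 = 3  → 3 < 31, loop
  ADD #2: R0 = 3 + 3 = 6  → 6 < 31, loop
  ADD #3: R0 = 6 + 3 = 9  → 9 < 31, loop
  ADD #4: R0 = 9 + 3 = 12  → 12 < 31, loop
  ADD #5: R0 = 12 + 3 = 15  → 15 < 31, loop
  ADD #6: R0 = 15 + 3 = 18  → 18 < 31, loop
  ADD #7: R0 = 18 + 3 = 21  → 21 < 31, loop
  ADD #8: R0 = 21 + 3 = 24  → 24 < 31, loop
  ADD #9: R0 = 24 + 3 = 27  → 27 < 31, loop
  ADD #10: R0 = 27 + 3 = 30  → 30 < 31, loop
  ADD #11: R0 = 30 + 3 = 33  → 33 >= 31, exit
Total ADD instructions: 11

11


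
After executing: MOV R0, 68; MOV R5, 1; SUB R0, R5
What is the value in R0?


Register state trace:
  MOV R0, 68  → R0 = 68
  MOV R5, 1  → R5 = 1
  SUB R0, R5  → R0 = 68 - 1 = 67
Final: R0 = 67

67


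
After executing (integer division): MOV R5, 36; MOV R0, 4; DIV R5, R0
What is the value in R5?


Register state trace:
  MOV R5, 36  → R5 = 36
  MOV R0, 4  → R0 = 4
  DIV R5, R0  → R5 = 36 // 4 = 9
Final: R5 = 9

9


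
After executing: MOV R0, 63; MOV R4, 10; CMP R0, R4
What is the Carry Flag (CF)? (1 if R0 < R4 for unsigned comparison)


Register state trace:
  MOV R0, 63  → R0 = 63
  MOV R4, 10  → R4 = 10
  CMP R0, R4  → unsigned 63 - 10: no borrow
  63 >= 10, so CF = 0
CF = 0

0


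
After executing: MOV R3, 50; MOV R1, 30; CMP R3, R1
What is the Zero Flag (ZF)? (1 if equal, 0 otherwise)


Register state trace:
  MOV R3, 50  → R3 = 50
  MOV R1, 30  → R1 = 30
  CMP R3, R1  → computes 50 - 30 = 20
  Result is nonzero, so values are not equal
ZF = 0

0


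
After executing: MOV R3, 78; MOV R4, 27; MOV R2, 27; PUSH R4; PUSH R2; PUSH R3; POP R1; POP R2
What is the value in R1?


Stack trace (top is rightmost):
  MOV R3, 78  → R3 = 78
  MOV R4, 27  → R4 = 27
  MOV R2, 27  → R2 = 27
  PUSH R4  → stack: [27]
  PUSH R2  → stack: [27, 27]
  PUSH R3  → stack: [27, 27, 78]
  POP R1  → R1 = 78, stack: [27, 27]
  POP R2  → R2 = 27, stack: [27]
Final: R1 = 78

78


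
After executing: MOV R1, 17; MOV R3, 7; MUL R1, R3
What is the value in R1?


Register state trace:
  MOV R1, 17  → R1 = 17
  MOV R3, 7  → R3 = 7
  MUL R1, R3  → R1 = 17 * 7 = 119
Final: R1 = 119

119


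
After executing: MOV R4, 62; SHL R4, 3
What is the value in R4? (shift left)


Register state trace:
  MOV R4, 62  → R4 = 62
  SHL R4, 3  → R4 = 62 << 3 = 62 * 2^3 = 496
Final: R4 = 496

496


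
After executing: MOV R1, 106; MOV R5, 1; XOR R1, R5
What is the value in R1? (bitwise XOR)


Register state trace:
  MOV R1, 106  → R1 = 106 (0b01101010)
  MOV R5, 1  → R5 = 1 (0b00000001)
  XOR R1, R5  → R1 = 106 XOR 1 = 107 (0b01101011)
Final: R1 = 107

107


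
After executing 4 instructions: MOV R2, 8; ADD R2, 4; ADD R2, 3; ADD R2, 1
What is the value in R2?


Register state trace:
  MOV R2, 8  → R2 = 8
  ADD R2, 4  → R2 = 8 + 4 = 12
  ADD R2, 3  → R2 = 12 + 3 = 15
  ADD R2, 1  → R2 = 15 + 1 = 16
Final: R2 = 16

16


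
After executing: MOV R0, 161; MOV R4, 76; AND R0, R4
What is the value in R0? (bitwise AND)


Register state trace:
  MOV R0, 161  → R0 = 161 (0b10100001)
  MOV R4, 76  → R4 = 76 (0b01001100)
  AND R0, R4  → R0 = 161 AND 76 = 0 (0b00000000)
Final: R0 = 0

0


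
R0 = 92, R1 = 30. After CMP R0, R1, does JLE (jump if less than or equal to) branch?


Trace:
  R0 = 92, R1 = 30
  CMP R0, R1  → compares 92 vs 30
  JLE checks: is 92 less than or equal to 30?
  92 > 30, so condition is false
Branch taken: No

No


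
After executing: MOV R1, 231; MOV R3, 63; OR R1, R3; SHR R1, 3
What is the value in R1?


Register state trace:
  MOV R1, 231  → R1 = 231 (0b11100111)
  MOV R3, 63  → R3 = 63 (0b00111111)
  OR R1, R3  → R1 = 231 OR 63 = 255 (0b11111111)
  SHR R1, 3  → R1 = 255 >> 3 = 31
Final: R1 = 31

31


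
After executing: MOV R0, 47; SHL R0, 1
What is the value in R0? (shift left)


Register state trace:
  MOV R0, 47  → R0 = 47
  SHL R0, 1  → R0 = 47 << 1 = 47 * 2^1 = 94
Final: R0 = 94

94


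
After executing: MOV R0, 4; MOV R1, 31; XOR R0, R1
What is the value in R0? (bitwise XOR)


Register state trace:
  MOV R0, 4  → R0 = 4 (0b00000100)
  MOV R1, 31  → R1 = 31 (0b00011111)
  XOR R0, R1  → R0 = 4 XOR 31 = 27 (0b00011011)
Final: R0 = 27

27


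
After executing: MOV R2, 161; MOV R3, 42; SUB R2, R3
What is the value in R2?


Register state trace:
  MOV R2, 161  → R2 = 161
  MOV R3, 42  → R3 = 42
  SUB R2, R3  → R2 = 161 - 42 = 119
Final: R2 = 119

119


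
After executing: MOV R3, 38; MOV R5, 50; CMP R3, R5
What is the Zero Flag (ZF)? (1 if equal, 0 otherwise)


Register state trace:
  MOV R3, 38  → R3 = 38
  MOV R5, 50  → R5 = 50
  CMP R3, R5  → computes 38 - 50 = -12
  Result is nonzero, so values are not equal
ZF = 0

0


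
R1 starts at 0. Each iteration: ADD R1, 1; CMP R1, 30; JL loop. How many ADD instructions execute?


Loop trace (R1 starts at 0, target 30, step 1):
  ADD #1: R1 = 0 + 1 = 1  → 1 < 30, loop
  ADD #2: R1 = 1 + 1 = 2  → 2 < 30, loop
  ADD #3: R1 = 2 + 1 = 3  → 3 < 30, loop
  ADD #4: R1 = 3 + 1 = 4  → 4 < 30, loop
  ADD #5: R1 = 4 + 1 = 5  → 5 < 30, loop
  ADD #6: R1 = 5 + 1 = 6  → 6 < 30, loop
  ADD #7: R1 = 6 + 1 = 7  → 7 < 30, loop
  ADD #8: R1 = 7 + 1 = 8  → 8 < 30, loop
  ADD #9: R1 = 8 + 1 = 9  → 9 < 30, loop
  ADD #10: R1 = 9 + 1 = 10  → 10 < 30, loop
  ADD #11: R1 = 10 + 1 = 11  → 11 < 30, loop
  ADD #12: R1 = 11 + 1 = 12  → 12 < 30, loop
  ADD #13: R1 = 12 + 1 = 13  → 13 < 30, loop
  ADD #14: R1 = 13 + 1 = 14  → 14 < 30, loop
  ADD #15: R1 = 14 + 1 = 15  → 15 < 30, loop
  ADD #16: R1 = 15 + 1 = 16  → 16 < 30, loop
  ADD #17: R1 = 16 + 1 = 17  → 17 < 30, loop
  ADD #18: R1 = 17 + 1 = 18  → 18 < 30, loop
  ADD #19: R1 = 18 + 1 = 19  → 19 < 30, loop
  ADD #20: R1 = 19 + 1 = 20  → 20 < 30, loop
  ADD #21: R1 = 20 + 1 = 21  → 21 < 30, loop
  ADD #22: R1 = 21 + 1 = 22  → 22 < 30, loop
  ADD #23: R1 = 22 + 1 = 23  → 23 < 30, loop
  ADD #24: R1 = 23 + 1 = 24  → 24 < 30, loop
  ADD #25: R1 = 24 + 1 = 25  → 25 < 30, loop
  ADD #26: R1 = 25 + 1 = 26  → 26 < 30, loop
  ADD #27: R1 = 26 + 1 = 27  → 27 < 30, loop
  ADD #28: R1 = 27 + 1 = 28  → 28 < 30, loop
  ADD #29: R1 = 28 + 1 = 29  → 29 < 30, loop
  ADD #30: R1 = 29 + 1 = 30  → 30 >= 30, exit
Total ADD instructions: 30

30


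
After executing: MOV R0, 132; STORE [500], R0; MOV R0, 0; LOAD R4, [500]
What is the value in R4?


Register and memory trace:
  MOV R0, 132  → R0 = 132
  STORE [500], R0  → mem[500] = 132
  MOV R0, 0  → R0 = 0
  LOAD R4, [500]  → R4 = mem[500] = 132
Final: R4 = 132

132


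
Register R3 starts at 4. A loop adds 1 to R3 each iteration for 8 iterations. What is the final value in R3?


Starting value: R3 = 4
  Iter 1: R3 = 4 + 1 = 5
  Iter 2: R3 = 5 + 1 = 6
  Iter 3: R3 = 6 + 1 = 7
  Iter 4: R3 = 7 + 1 = 8
  Iter 5: R3 = 8 + 1 = 9
  Iter 6: R3 = 9 + 1 = 10
  Iter 7: R3 = 10 + 1 = 11
  Iter 8: R3 = 11 + 1 = 12
Final: R3 = 12

12


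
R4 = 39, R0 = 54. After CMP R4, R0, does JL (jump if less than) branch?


Trace:
  R4 = 39, R0 = 54
  CMP R4, R0  → compares 39 vs 54
  JL checks: is 39 less than 54?
  39 < 54, so condition is true
Branch taken: Yes

Yes


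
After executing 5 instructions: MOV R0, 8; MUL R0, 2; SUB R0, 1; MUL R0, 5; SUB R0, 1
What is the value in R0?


Register state trace:
  MOV R0, 8  → R0 = 8
  MUL R0, 2  → R0 = 8 * 2 = 16
  SUB R0, 1  → R0 = 16 - 1 = 15
  MUL R0, 5  → R0 = 15 * 5 = 75
  SUB R0, 1  → R0 = 75 - 1 = 74
Final: R0 = 74

74


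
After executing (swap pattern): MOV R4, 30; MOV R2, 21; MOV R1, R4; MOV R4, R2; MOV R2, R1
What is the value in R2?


Register state trace (swap pattern):
  MOV R4, 30  → R4 = 30
  MOV R2, 21  → R2 = 21
  MOV R1, R4  → R1 = 30  (save R4)
  MOV R4, R2  → R4 = 21  (R4 gets R2's value)
  MOV R2, R1  → R2 = 30  (R2 gets saved value)
Final: R2 = 30

30


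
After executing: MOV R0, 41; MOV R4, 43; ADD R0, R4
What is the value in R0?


Register state trace:
  MOV R0, 41  → R0 = 41
  MOV R4, 43  → R4 = 43
  ADD R0, R4  → R0 = 41 + 43 = 84
Final: R0 = 84

84


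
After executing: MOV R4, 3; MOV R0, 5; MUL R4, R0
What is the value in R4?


Register state trace:
  MOV R4, 3  → R4 = 3
  MOV R0, 5  → R0 = 5
  MUL R4, R0  → R4 = 3 * 5 = 15
Final: R4 = 15

15


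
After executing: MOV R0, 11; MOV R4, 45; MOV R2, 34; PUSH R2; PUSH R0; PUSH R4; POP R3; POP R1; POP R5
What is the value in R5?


Stack trace (top is rightmost):
  MOV R0, 11  → R0 = 11
  MOV R4, 45  → R4 = 45
  MOV R2, 34  → R2 = 34
  PUSH R2  → stack: [34]
  PUSH R0  → stack: [34, 11]
  PUSH R4  → stack: [34, 11, 45]
  POP R3  → R3 = 45, stack: [34, 11]
  POP R1  → R1 = 11, stack: [34]
  POP R5  → R5 = 34, stack: []
Final: R5 = 34

34


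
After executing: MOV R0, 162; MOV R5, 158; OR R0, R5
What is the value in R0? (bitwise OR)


Register state trace:
  MOV R0, 162  → R0 = 162 (0b10100010)
  MOV R5, 158  → R5 = 158 (0b10011110)
  OR R0, R5   → R0 = 162 OR 158 = 190 (0b10111110)
Final: R0 = 190

190


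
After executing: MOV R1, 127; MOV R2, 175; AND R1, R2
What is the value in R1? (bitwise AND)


Register state trace:
  MOV R1, 127  → R1 = 127 (0b01111111)
  MOV R2, 175  → R2 = 175 (0b10101111)
  AND R1, R2  → R1 = 127 AND 175 = 47 (0b00101111)
Final: R1 = 47

47


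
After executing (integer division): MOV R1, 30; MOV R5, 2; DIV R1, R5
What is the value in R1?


Register state trace:
  MOV R1, 30  → R1 = 30
  MOV R5, 2  → R5 = 2
  DIV R1, R5  → R1 = 30 // 2 = 15
Final: R1 = 15

15


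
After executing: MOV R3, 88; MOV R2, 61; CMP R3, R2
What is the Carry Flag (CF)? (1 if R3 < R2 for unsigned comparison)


Register state trace:
  MOV R3, 88  → R3 = 88
  MOV R2, 61  → R2 = 61
  CMP R3, R2  → unsigned 88 - 61: no borrow
  88 >= 61, so CF = 0
CF = 0

0


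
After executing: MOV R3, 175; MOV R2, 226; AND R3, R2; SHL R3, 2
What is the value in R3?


Register state trace:
  MOV R3, 175  → R3 = 175 (0b10101111)
  MOV R2, 226  → R2 = 226 (0b11100010)
  AND R3, R2  → R3 = 175 AND 226 = 162 (0b10100010)
  SHL R3, 2  → R3 = 162 << 2 = 648
Final: R3 = 648

648


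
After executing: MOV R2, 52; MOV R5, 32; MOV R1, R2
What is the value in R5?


Register state trace:
  MOV R2, 52  → R2 = 52
  MOV R5, 32  → R5 = 32
  MOV R1, R2  → R1 = 52
Final: R5 = 32

32


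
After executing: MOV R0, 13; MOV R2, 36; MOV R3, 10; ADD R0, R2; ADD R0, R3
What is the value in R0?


Register state trace:
  MOV R0, 13  → R0 = 13
  MOV R2, 36  → R2 = 36
  MOV R3, 10  → R3 = 10
  ADD R0, R2  → R0 = 13 + 36 = 49
  ADD R0, R3  → R0 = 49 + 10 = 59
Final: R0 = 59

59


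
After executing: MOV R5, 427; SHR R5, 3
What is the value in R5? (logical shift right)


Register state trace:
  MOV R5, 427  → R5 = 427
  SHR R5, 3  → R5 = 427 >> 3 = 427 // 2^3 = 53
Final: R5 = 53

53


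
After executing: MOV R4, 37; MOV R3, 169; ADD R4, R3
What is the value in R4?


Register state trace:
  MOV R4, 37  → R4 = 37
  MOV R3, 169  → R3 = 169
  ADD R4, R3  → R4 = 37 + 169 = 206
Final: R4 = 206

206


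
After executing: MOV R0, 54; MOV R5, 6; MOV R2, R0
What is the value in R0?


Register state trace:
  MOV R0, 54  → R0 = 54
  MOV R5, 6  → R5 = 6
  MOV R2, R0  → R2 = 54
Final: R0 = 54

54


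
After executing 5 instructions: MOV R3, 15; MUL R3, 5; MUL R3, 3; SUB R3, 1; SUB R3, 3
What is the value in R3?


Register state trace:
  MOV R3, 15  → R3 = 15
  MUL R3, 5  → R3 = 15 * 5 = 75
  MUL R3, 3  → R3 = 75 * 3 = 225
  SUB R3, 1  → R3 = 225 - 1 = 224
  SUB R3, 3  → R3 = 224 - 3 = 221
Final: R3 = 221

221


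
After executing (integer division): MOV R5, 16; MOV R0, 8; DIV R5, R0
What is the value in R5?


Register state trace:
  MOV R5, 16  → R5 = 16
  MOV R0, 8  → R0 = 8
  DIV R5, R0  → R5 = 16 // 8 = 2
Final: R5 = 2

2


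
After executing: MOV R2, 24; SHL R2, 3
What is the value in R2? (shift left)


Register state trace:
  MOV R2, 24  → R2 = 24
  SHL R2, 3  → R2 = 24 << 3 = 24 * 2^3 = 192
Final: R2 = 192

192


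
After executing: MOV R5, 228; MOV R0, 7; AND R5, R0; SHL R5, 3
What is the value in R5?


Register state trace:
  MOV R5, 228  → R5 = 228 (0b11100100)
  MOV R0, 7  → R0 = 7 (0b00000111)
  AND R5, R0  → R5 = 228 AND 7 = 4 (0b00000100)
  SHL R5, 3  → R5 = 4 << 3 = 32
Final: R5 = 32

32


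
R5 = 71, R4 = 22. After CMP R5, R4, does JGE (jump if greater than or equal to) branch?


Trace:
  R5 = 71, R4 = 22
  CMP R5, R4  → compares 71 vs 22
  JGE checks: is 71 greater than or equal to 22?
  71 > 22, so condition is true
Branch taken: Yes

Yes


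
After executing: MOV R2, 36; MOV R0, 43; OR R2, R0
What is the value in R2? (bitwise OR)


Register state trace:
  MOV R2, 36  → R2 = 36 (0b00100100)
  MOV R0, 43  → R0 = 43 (0b00101011)
  OR R2, R0   → R2 = 36 OR 43 = 47 (0b00101111)
Final: R2 = 47

47
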